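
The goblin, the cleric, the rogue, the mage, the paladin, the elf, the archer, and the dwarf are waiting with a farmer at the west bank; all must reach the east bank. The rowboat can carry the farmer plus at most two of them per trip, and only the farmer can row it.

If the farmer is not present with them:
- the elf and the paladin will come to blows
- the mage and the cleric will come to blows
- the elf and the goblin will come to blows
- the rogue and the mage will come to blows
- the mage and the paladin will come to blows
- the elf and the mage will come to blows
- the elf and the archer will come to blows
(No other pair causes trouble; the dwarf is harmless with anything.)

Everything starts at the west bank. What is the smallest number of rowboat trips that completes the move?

Counting alone: the farmer can take at most 2 across per trip to the east bank, so moving all 8 needs at least 4 loaded trips out, with a return between consecutive ones — at least 7 crossings.
The safety rule pushes this higher. Following every safe sequence of crossings, the most of the 8 that can be at the east bank as the rowboat arrives there on crossings 7, 9, 11 is 5, 6, 7 respectively — never all 8.
So no plan with fewer than 13 crossings exists, and this one achieves 13:
1. Farmer goes to the east bank with the elf and the mage.
2. Farmer goes back to the west bank with the mage.
3. Farmer goes to the east bank with the goblin and the mage.
4. Farmer goes back to the west bank with the elf.
5. Farmer goes to the east bank with the archer and the paladin.
6. Farmer goes back to the west bank with the mage.
7. Farmer goes to the east bank with the cleric and the mage.
8. Farmer goes back to the west bank with the mage.
9. Farmer goes to the east bank with the mage and the rogue.
10. Farmer goes back to the west bank with the mage.
11. Farmer goes to the east bank with the dwarf and the mage.
12. Farmer goes back to the west bank with the mage.
13. Farmer goes to the east bank with the elf and the mage.

13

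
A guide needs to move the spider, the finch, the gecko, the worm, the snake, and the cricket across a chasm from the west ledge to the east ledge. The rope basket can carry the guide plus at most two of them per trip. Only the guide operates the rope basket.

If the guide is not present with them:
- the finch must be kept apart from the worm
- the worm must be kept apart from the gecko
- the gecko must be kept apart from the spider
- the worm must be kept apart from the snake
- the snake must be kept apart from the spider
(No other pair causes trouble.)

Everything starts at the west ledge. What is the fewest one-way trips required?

7

Counting alone: the guide can take at most 2 across per trip to the east ledge, so moving all 6 needs at least 3 loaded trips out, with a return between consecutive ones — at least 5 crossings.
The safety rule pushes this higher. Following every safe sequence of crossings, the most of the 6 that can be at the east ledge as the rope basket arrives there on crossing 5 is 5 — never all 6.
So no plan with fewer than 7 crossings exists, and this one achieves 7:
1. Guide goes to the east ledge with the spider and the worm.  [the west ledge: the cricket, the finch, the gecko, the snake | the east ledge: the spider, the worm]
2. Guide goes back to the west ledge alone.  [the west ledge: the cricket, the finch, the gecko, the snake | the east ledge: the spider, the worm]
3. Guide goes to the east ledge with the finch and the gecko.  [the west ledge: the cricket, the snake | the east ledge: the finch, the gecko, the spider, the worm]
4. Guide goes back to the west ledge with the spider and the worm.  [the west ledge: the cricket, the snake, the spider, the worm | the east ledge: the finch, the gecko]
5. Guide goes to the east ledge with the cricket and the snake.  [the west ledge: the spider, the worm | the east ledge: the cricket, the finch, the gecko, the snake]
6. Guide goes back to the west ledge alone.  [the west ledge: the spider, the worm | the east ledge: the cricket, the finch, the gecko, the snake]
7. Guide goes to the east ledge with the spider and the worm.  [the west ledge: — | the east ledge: the cricket, the finch, the gecko, the snake, the spider, the worm]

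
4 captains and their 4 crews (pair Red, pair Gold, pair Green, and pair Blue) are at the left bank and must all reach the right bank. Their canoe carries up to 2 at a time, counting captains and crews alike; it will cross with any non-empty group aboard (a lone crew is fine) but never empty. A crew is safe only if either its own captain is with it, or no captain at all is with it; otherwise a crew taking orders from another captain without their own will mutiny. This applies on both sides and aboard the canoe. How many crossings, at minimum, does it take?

Following every safe sequence of crossings from the start, the most of the 8 that can be at the right bank as the canoe arrives there on crossings 1, 3, 5 is 2, 3, 4 respectively; the best ever achieved is 4 of 8.
From crossing 7 on, no configuration arises that was not already reachable earlier: only 44 distinct safe configurations (who is on which side, and where the canoe is) can ever be reached, none of them has everyone across, and every continuation just revisits them. So no valid plan exists.

impossible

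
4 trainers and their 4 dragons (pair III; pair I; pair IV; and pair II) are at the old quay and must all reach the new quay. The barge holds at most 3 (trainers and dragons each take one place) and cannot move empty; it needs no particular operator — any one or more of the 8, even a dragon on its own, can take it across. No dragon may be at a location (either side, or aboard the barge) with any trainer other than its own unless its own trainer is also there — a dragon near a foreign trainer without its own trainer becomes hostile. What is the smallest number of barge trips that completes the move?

Counting alone: each trip to the new quay takes at most 3 across and each return brings at least 1 back, so after t trips out (and t−1 returns) at most 3t − (t−1) of the 8 are across; that first reaches 8 at t = 4, so at least 7 crossings are needed.
The safety rule pushes this higher. Following every safe sequence of crossings, the most of the 8 that can be at the new quay as the barge arrives there on crossing 7 is 7 — never all 8.
So no plan with fewer than 9 crossings exists, and this one achieves 9:
1. dragon III and trainer III cross → the new quay.
2. trainer III crosses ← the old quay.
3. dragon I, trainer I, and trainer III cross → the new quay.
4. dragon III and trainer III cross ← the old quay.
5. trainer II, trainer III, and trainer IV cross → the new quay.
6. dragon I crosses ← the old quay.
7. dragon I and dragon III cross → the new quay.
8. dragon III crosses ← the old quay.
9. dragon II, dragon III, and dragon IV cross → the new quay.

9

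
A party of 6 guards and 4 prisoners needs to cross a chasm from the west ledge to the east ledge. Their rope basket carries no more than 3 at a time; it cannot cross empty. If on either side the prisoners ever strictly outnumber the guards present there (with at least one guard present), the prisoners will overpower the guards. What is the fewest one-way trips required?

Counting alone: each trip to the east ledge takes at most 3 across and each return brings at least 1 back, so after t trips out (and t−1 returns) at most 3t − (t−1) of the 10 are across; that first reaches 10 at t = 5, so at least 9 crossings are needed.
The plan below uses exactly 9 crossings, so it is optimal:
1. 2 prisoners → the east ledge.  (the west ledge: 6G 2P; the east ledge: 0G 2P)
2. 1 prisoner ← the west ledge.  (the west ledge: 6G 3P; the east ledge: 0G 1P)
3. 3 prisoners → the east ledge.  (the west ledge: 6G 0P; the east ledge: 0G 4P)
4. 1 prisoner ← the west ledge.  (the west ledge: 6G 1P; the east ledge: 0G 3P)
5. 3 guards → the east ledge.  (the west ledge: 3G 1P; the east ledge: 3G 3P)
6. 1 prisoner ← the west ledge.  (the west ledge: 3G 2P; the east ledge: 3G 2P)
7. 1 guard and 2 prisoners → the east ledge.  (the west ledge: 2G 0P; the east ledge: 4G 4P)
8. 1 prisoner ← the west ledge.  (the west ledge: 2G 1P; the east ledge: 4G 3P)
9. 2 guards and 1 prisoner → the east ledge.  (the west ledge: 0G 0P; the east ledge: 6G 4P)

9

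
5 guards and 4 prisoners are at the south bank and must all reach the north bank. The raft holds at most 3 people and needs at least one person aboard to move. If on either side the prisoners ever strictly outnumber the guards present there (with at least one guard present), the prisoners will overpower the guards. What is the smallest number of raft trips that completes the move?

Counting alone: each trip to the north bank takes at most 3 across and each return brings at least 1 back, so after t trips out (and t−1 returns) at most 3t − (t−1) of the 9 are across; that first reaches 9 at t = 4, so at least 7 crossings are needed.
The plan below uses exactly 7 crossings, so it is optimal:
1. 3 prisoners → the north bank.  (the south bank: 5G 1P; the north bank: 0G 3P)
2. 1 prisoner ← the south bank.  (the south bank: 5G 2P; the north bank: 0G 2P)
3. 3 guards → the north bank.  (the south bank: 2G 2P; the north bank: 3G 2P)
4. 1 guard ← the south bank.  (the south bank: 3G 2P; the north bank: 2G 2P)
5. 2 guards and 1 prisoner → the north bank.  (the south bank: 1G 1P; the north bank: 4G 3P)
6. 1 guard ← the south bank.  (the south bank: 2G 1P; the north bank: 3G 3P)
7. 2 guards and 1 prisoner → the north bank.  (the south bank: 0G 0P; the north bank: 5G 4P)

7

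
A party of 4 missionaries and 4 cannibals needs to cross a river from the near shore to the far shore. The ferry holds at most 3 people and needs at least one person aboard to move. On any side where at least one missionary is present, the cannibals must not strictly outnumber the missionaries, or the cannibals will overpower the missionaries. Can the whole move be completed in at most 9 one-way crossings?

Yes — this plan uses 9 crossings (≤ 9):
1. 2 cannibals → the far shore.  (the near shore: 4M 2C; the far shore: 0M 2C)
2. 1 cannibal ← the near shore.  (the near shore: 4M 3C; the far shore: 0M 1C)
3. 3 cannibals → the far shore.  (the near shore: 4M 0C; the far shore: 0M 4C)
4. 1 cannibal ← the near shore.  (the near shore: 4M 1C; the far shore: 0M 3C)
5. 3 missionaries → the far shore.  (the near shore: 1M 1C; the far shore: 3M 3C)
6. 1 missionary and 1 cannibal ← the near shore.  (the near shore: 2M 2C; the far shore: 2M 2C)
7. 2 missionaries → the far shore.  (the near shore: 0M 2C; the far shore: 4M 2C)
8. 1 cannibal ← the near shore.  (the near shore: 0M 3C; the far shore: 4M 1C)
9. 3 cannibals → the far shore.  (the near shore: 0M 0C; the far shore: 4M 4C)

Yes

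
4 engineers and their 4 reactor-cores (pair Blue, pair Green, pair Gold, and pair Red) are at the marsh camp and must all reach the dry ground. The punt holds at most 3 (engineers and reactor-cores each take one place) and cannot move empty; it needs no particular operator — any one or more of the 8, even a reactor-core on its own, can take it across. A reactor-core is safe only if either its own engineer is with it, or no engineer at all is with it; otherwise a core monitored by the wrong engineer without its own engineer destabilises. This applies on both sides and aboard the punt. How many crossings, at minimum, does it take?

Counting alone: each trip to the dry ground takes at most 3 across and each return brings at least 1 back, so after t trips out (and t−1 returns) at most 3t − (t−1) of the 8 are across; that first reaches 8 at t = 4, so at least 7 crossings are needed.
The safety rule pushes this higher. Following every safe sequence of crossings, the most of the 8 that can be at the dry ground as the punt arrives there on crossing 7 is 7 — never all 8.
So no plan with fewer than 9 crossings exists, and this one achieves 9:
1. engineer Blue and reactor-core Blue cross → the dry ground.
2. engineer Blue crosses ← the marsh camp.
3. engineer Blue, engineer Green, and reactor-core Green cross → the dry ground.
4. engineer Blue and reactor-core Blue cross ← the marsh camp.
5. engineer Blue, engineer Gold, and engineer Red cross → the dry ground.
6. reactor-core Green crosses ← the marsh camp.
7. reactor-core Blue and reactor-core Green cross → the dry ground.
8. reactor-core Blue crosses ← the marsh camp.
9. reactor-core Blue, reactor-core Gold, and reactor-core Red cross → the dry ground.

9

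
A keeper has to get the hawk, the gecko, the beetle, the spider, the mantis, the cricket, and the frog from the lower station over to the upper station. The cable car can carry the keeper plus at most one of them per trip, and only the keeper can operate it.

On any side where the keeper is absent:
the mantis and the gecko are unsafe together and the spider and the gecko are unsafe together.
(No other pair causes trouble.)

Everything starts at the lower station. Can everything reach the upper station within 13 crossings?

Counting alone: the keeper can take at most 1 across per trip to the upper station, so moving all 7 needs at least 7 loaded trips out, with a return between consecutive ones — at least 13 crossings.
The safety rule pushes this higher. Following every safe sequence of crossings, the most of the 7 that can be at the upper station as the cable car arrives there on crossing 13 is 6 — never all 7.
So the move cannot be finished within 13 crossings. (The shortest complete plan takes 15:)
1. Keeper goes to the upper station with the gecko.
2. Keeper goes back to the lower station alone.
3. Keeper goes to the upper station with the hawk.
4. Keeper goes back to the lower station alone.
5. Keeper goes to the upper station with the beetle.
6. Keeper goes back to the lower station alone.
7. Keeper goes to the upper station with the spider.
8. Keeper goes back to the lower station with the gecko.
9. Keeper goes to the upper station with the mantis.
10. Keeper goes back to the lower station alone.
11. Keeper goes to the upper station with the cricket.
12. Keeper goes back to the lower station alone.
13. Keeper goes to the upper station with the frog.
14. Keeper goes back to the lower station alone.
15. Keeper goes to the upper station with the gecko.

No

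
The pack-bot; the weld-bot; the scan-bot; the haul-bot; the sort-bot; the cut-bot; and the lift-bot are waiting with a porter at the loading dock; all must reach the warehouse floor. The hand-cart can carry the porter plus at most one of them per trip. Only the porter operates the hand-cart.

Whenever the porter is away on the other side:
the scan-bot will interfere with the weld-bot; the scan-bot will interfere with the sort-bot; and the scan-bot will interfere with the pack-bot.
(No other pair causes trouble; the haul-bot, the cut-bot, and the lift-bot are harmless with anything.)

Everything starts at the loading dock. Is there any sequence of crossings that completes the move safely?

Following every safe sequence of crossings from the start, the most of the 7 that can be at the warehouse floor as the hand-cart arrives there on crossings 1, 3, 5, 7, 9 is 1, 2, 3, 4, 5 respectively; the best ever achieved is 5 of 7.
From crossing 11 on, no configuration arises that was not already reachable earlier: only 72 distinct safe configurations (who is on which side, and where the hand-cart is) can ever be reached, none of them has everyone across, and every continuation just revisits them. So no valid plan exists.

No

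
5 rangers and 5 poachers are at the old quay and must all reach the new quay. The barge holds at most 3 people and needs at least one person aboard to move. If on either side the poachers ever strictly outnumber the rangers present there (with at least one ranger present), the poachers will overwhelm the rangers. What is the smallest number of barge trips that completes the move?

11

Counting alone: each trip to the new quay takes at most 3 across and each return brings at least 1 back, so after t trips out (and t−1 returns) at most 3t − (t−1) of the 10 are across; that first reaches 10 at t = 5, so at least 9 crossings are needed.
The safety rule pushes this higher. Following every safe sequence of crossings, the most of the 10 that can be at the new quay as the barge arrives there on crossing 9 is 9 — never all 10.
So no plan with fewer than 11 crossings exists, and this one achieves 11:
1. 2 poachers → the new quay.  (the old quay: 5R 3P; the new quay: 0R 2P)
2. 1 poacher ← the old quay.  (the old quay: 5R 4P; the new quay: 0R 1P)
3. 3 poachers → the new quay.  (the old quay: 5R 1P; the new quay: 0R 4P)
4. 1 poacher ← the old quay.  (the old quay: 5R 2P; the new quay: 0R 3P)
5. 3 rangers → the new quay.  (the old quay: 2R 2P; the new quay: 3R 3P)
6. 1 ranger and 1 poacher ← the old quay.  (the old quay: 3R 3P; the new quay: 2R 2P)
7. 3 rangers → the new quay.  (the old quay: 0R 3P; the new quay: 5R 2P)
8. 1 poacher ← the old quay.  (the old quay: 0R 4P; the new quay: 5R 1P)
9. 2 poachers → the new quay.  (the old quay: 0R 2P; the new quay: 5R 3P)
10. 1 poacher ← the old quay.  (the old quay: 0R 3P; the new quay: 5R 2P)
11. 3 poachers → the new quay.  (the old quay: 0R 0P; the new quay: 5R 5P)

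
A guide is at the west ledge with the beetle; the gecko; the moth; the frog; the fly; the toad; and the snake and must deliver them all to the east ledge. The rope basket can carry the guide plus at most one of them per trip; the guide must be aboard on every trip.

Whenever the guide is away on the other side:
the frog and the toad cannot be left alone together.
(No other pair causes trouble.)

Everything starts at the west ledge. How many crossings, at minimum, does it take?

13

Counting alone: the guide can take at most 1 across per trip to the east ledge, so moving all 7 needs at least 7 loaded trips out, with a return between consecutive ones — at least 13 crossings.
The plan below uses exactly 13 crossings, so it is optimal:
1. Guide goes to the east ledge with the frog.  [the west ledge: the beetle, the fly, the gecko, the moth, the snake, the toad | the east ledge: the frog]
2. Guide goes back to the west ledge alone.  [the west ledge: the beetle, the fly, the gecko, the moth, the snake, the toad | the east ledge: the frog]
3. Guide goes to the east ledge with the beetle.  [the west ledge: the fly, the gecko, the moth, the snake, the toad | the east ledge: the beetle, the frog]
4. Guide goes back to the west ledge alone.  [the west ledge: the fly, the gecko, the moth, the snake, the toad | the east ledge: the beetle, the frog]
5. Guide goes to the east ledge with the gecko.  [the west ledge: the fly, the moth, the snake, the toad | the east ledge: the beetle, the frog, the gecko]
6. Guide goes back to the west ledge alone.  [the west ledge: the fly, the moth, the snake, the toad | the east ledge: the beetle, the frog, the gecko]
7. Guide goes to the east ledge with the moth.  [the west ledge: the fly, the snake, the toad | the east ledge: the beetle, the frog, the gecko, the moth]
8. Guide goes back to the west ledge alone.  [the west ledge: the fly, the snake, the toad | the east ledge: the beetle, the frog, the gecko, the moth]
9. Guide goes to the east ledge with the fly.  [the west ledge: the snake, the toad | the east ledge: the beetle, the fly, the frog, the gecko, the moth]
10. Guide goes back to the west ledge alone.  [the west ledge: the snake, the toad | the east ledge: the beetle, the fly, the frog, the gecko, the moth]
11. Guide goes to the east ledge with the snake.  [the west ledge: the toad | the east ledge: the beetle, the fly, the frog, the gecko, the moth, the snake]
12. Guide goes back to the west ledge alone.  [the west ledge: the toad | the east ledge: the beetle, the fly, the frog, the gecko, the moth, the snake]
13. Guide goes to the east ledge with the toad.  [the west ledge: — | the east ledge: the beetle, the fly, the frog, the gecko, the moth, the snake, the toad]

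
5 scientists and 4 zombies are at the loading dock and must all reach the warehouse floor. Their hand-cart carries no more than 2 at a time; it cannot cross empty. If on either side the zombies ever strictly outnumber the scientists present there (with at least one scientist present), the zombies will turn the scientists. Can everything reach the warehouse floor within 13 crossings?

No

Counting alone: each trip to the warehouse floor takes at most 2 across and each return brings at least 1 back, so after t trips out (and t−1 returns) at most 2t − (t−1) of the 9 are across; that first reaches 9 at t = 8, so at least 15 crossings are needed.
Since 13 < 15, 13 crossings cannot be enough. (The shortest complete plan in fact takes 15:)
1. 2 zombies → the warehouse floor.  (the loading dock: 5S 2Z; the warehouse floor: 0S 2Z)
2. 1 zombie ← the loading dock.  (the loading dock: 5S 3Z; the warehouse floor: 0S 1Z)
3. 2 zombies → the warehouse floor.  (the loading dock: 5S 1Z; the warehouse floor: 0S 3Z)
4. 1 zombie ← the loading dock.  (the loading dock: 5S 2Z; the warehouse floor: 0S 2Z)
5. 2 scientists → the warehouse floor.  (the loading dock: 3S 2Z; the warehouse floor: 2S 2Z)
6. 1 zombie ← the loading dock.  (the loading dock: 3S 3Z; the warehouse floor: 2S 1Z)
7. 1 scientist and 1 zombie → the warehouse floor.  (the loading dock: 2S 2Z; the warehouse floor: 3S 2Z)
8. 1 scientist ← the loading dock.  (the loading dock: 3S 2Z; the warehouse floor: 2S 2Z)
9. 1 scientist and 1 zombie → the warehouse floor.  (the loading dock: 2S 1Z; the warehouse floor: 3S 3Z)
10. 1 zombie ← the loading dock.  (the loading dock: 2S 2Z; the warehouse floor: 3S 2Z)
11. 1 scientist and 1 zombie → the warehouse floor.  (the loading dock: 1S 1Z; the warehouse floor: 4S 3Z)
12. 1 scientist ← the loading dock.  (the loading dock: 2S 1Z; the warehouse floor: 3S 3Z)
13. 1 scientist and 1 zombie → the warehouse floor.  (the loading dock: 1S 0Z; the warehouse floor: 4S 4Z)
14. 1 zombie ← the loading dock.  (the loading dock: 1S 1Z; the warehouse floor: 4S 3Z)
15. 1 scientist and 1 zombie → the warehouse floor.  (the loading dock: 0S 0Z; the warehouse floor: 5S 4Z)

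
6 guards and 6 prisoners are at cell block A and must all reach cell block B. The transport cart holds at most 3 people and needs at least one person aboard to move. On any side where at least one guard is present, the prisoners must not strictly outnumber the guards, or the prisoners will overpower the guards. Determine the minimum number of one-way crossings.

Following every safe sequence of crossings from the start, the most of the 12 that can be at cell block B as the transport cart arrives there on crossings 1, 3, 5 is 3, 5, 6 respectively; the best ever achieved is 6 of 12.
From crossing 7 on, no configuration arises that was not already reachable earlier: only 17 distinct safe configurations (who is on which side, and where the transport cart is) can ever be reached, none of them has everyone across, and every continuation just revisits them. They are: 0 guards + 0 prisoners across (transport cart back at the start); 0 guards + 1 prisoner across (transport cart there); 0 guards + 1 prisoner across (transport cart back at the start); 0 guards + 2 prisoners across (transport cart there); 0 guards + 2 prisoners across (transport cart back at the start); 0 guards + 3 prisoners across (transport cart there); 0 guards + 3 prisoners across (transport cart back at the start); 0 guards + 4 prisoners across (transport cart there); 0 guards + 4 prisoners across (transport cart back at the start); 0 guards + 5 prisoners across (transport cart there); 0 guards + 5 prisoners across (transport cart back at the start); 0 guards + 6 prisoners across (transport cart there); 1 guard + 1 prisoner across (transport cart there); 1 guard + 1 prisoner across (transport cart back at the start); 2 guards + 2 prisoners across (transport cart there); 2 guards + 2 prisoners across (transport cart back at the start); 3 guards + 3 prisoners across (transport cart there). So no valid plan exists.

impossible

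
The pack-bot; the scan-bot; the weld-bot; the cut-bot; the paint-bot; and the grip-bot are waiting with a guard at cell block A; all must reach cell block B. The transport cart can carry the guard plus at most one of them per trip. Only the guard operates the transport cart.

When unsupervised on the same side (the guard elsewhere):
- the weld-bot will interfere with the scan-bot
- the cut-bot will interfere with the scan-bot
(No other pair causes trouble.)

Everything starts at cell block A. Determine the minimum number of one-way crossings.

13

Counting alone: the guard can take at most 1 across per trip to cell block B, so moving all 6 needs at least 6 loaded trips out, with a return between consecutive ones — at least 11 crossings.
The safety rule pushes this higher. Following every safe sequence of crossings, the most of the 6 that can be at cell block B as the transport cart arrives there on crossing 11 is 5 — never all 6.
So no plan with fewer than 13 crossings exists, and this one achieves 13:
1. Guard goes to cell block B with the scan-bot.  [cell block A: the cut-bot, the grip-bot, the pack-bot, the paint-bot, the weld-bot | cell block B: the scan-bot]
2. Guard goes back to cell block A alone.  [cell block A: the cut-bot, the grip-bot, the pack-bot, the paint-bot, the weld-bot | cell block B: the scan-bot]
3. Guard goes to cell block B with the pack-bot.  [cell block A: the cut-bot, the grip-bot, the paint-bot, the weld-bot | cell block B: the pack-bot, the scan-bot]
4. Guard goes back to cell block A alone.  [cell block A: the cut-bot, the grip-bot, the paint-bot, the weld-bot | cell block B: the pack-bot, the scan-bot]
5. Guard goes to cell block B with the weld-bot.  [cell block A: the cut-bot, the grip-bot, the paint-bot | cell block B: the pack-bot, the scan-bot, the weld-bot]
6. Guard goes back to cell block A with the scan-bot.  [cell block A: the cut-bot, the grip-bot, the paint-bot, the scan-bot | cell block B: the pack-bot, the weld-bot]
7. Guard goes to cell block B with the cut-bot.  [cell block A: the grip-bot, the paint-bot, the scan-bot | cell block B: the cut-bot, the pack-bot, the weld-bot]
8. Guard goes back to cell block A alone.  [cell block A: the grip-bot, the paint-bot, the scan-bot | cell block B: the cut-bot, the pack-bot, the weld-bot]
9. Guard goes to cell block B with the paint-bot.  [cell block A: the grip-bot, the scan-bot | cell block B: the cut-bot, the pack-bot, the paint-bot, the weld-bot]
10. Guard goes back to cell block A alone.  [cell block A: the grip-bot, the scan-bot | cell block B: the cut-bot, the pack-bot, the paint-bot, the weld-bot]
11. Guard goes to cell block B with the grip-bot.  [cell block A: the scan-bot | cell block B: the cut-bot, the grip-bot, the pack-bot, the paint-bot, the weld-bot]
12. Guard goes back to cell block A alone.  [cell block A: the scan-bot | cell block B: the cut-bot, the grip-bot, the pack-bot, the paint-bot, the weld-bot]
13. Guard goes to cell block B with the scan-bot.  [cell block A: — | cell block B: the cut-bot, the grip-bot, the pack-bot, the paint-bot, the scan-bot, the weld-bot]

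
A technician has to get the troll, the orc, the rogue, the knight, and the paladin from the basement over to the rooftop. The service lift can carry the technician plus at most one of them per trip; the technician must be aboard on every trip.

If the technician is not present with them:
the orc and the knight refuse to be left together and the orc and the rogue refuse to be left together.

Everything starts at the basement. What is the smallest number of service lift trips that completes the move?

Counting alone: the technician can take at most 1 across per trip to the rooftop, so moving all 5 needs at least 5 loaded trips out, with a return between consecutive ones — at least 9 crossings.
The safety rule pushes this higher. Following every safe sequence of crossings, the most of the 5 that can be at the rooftop as the service lift arrives there on crossing 9 is 4 — never all 5.
So no plan with fewer than 11 crossings exists, and this one achieves 11:
1. Technician goes to the rooftop with the orc.  [the basement: the knight, the paladin, the rogue, the troll | the rooftop: the orc]
2. Technician goes back to the basement alone.  [the basement: the knight, the paladin, the rogue, the troll | the rooftop: the orc]
3. Technician goes to the rooftop with the troll.  [the basement: the knight, the paladin, the rogue | the rooftop: the orc, the troll]
4. Technician goes back to the basement alone.  [the basement: the knight, the paladin, the rogue | the rooftop: the orc, the troll]
5. Technician goes to the rooftop with the rogue.  [the basement: the knight, the paladin | the rooftop: the orc, the rogue, the troll]
6. Technician goes back to the basement with the orc.  [the basement: the knight, the orc, the paladin | the rooftop: the rogue, the troll]
7. Technician goes to the rooftop with the knight.  [the basement: the orc, the paladin | the rooftop: the knight, the rogue, the troll]
8. Technician goes back to the basement alone.  [the basement: the orc, the paladin | the rooftop: the knight, the rogue, the troll]
9. Technician goes to the rooftop with the paladin.  [the basement: the orc | the rooftop: the knight, the paladin, the rogue, the troll]
10. Technician goes back to the basement alone.  [the basement: the orc | the rooftop: the knight, the paladin, the rogue, the troll]
11. Technician goes to the rooftop with the orc.  [the basement: — | the rooftop: the knight, the orc, the paladin, the rogue, the troll]

11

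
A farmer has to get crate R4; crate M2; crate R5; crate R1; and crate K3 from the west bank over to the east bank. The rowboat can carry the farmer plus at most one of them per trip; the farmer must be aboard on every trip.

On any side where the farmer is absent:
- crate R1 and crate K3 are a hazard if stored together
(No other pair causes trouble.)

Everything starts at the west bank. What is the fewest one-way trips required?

9

Counting alone: the farmer can take at most 1 across per trip to the east bank, so moving all 5 needs at least 5 loaded trips out, with a return between consecutive ones — at least 9 crossings.
The plan below uses exactly 9 crossings, so it is optimal:
1. Farmer goes to the east bank with crate R1.
2. Farmer goes back to the west bank alone.
3. Farmer goes to the east bank with crate R4.
4. Farmer goes back to the west bank alone.
5. Farmer goes to the east bank with crate M2.
6. Farmer goes back to the west bank alone.
7. Farmer goes to the east bank with crate R5.
8. Farmer goes back to the west bank alone.
9. Farmer goes to the east bank with crate K3.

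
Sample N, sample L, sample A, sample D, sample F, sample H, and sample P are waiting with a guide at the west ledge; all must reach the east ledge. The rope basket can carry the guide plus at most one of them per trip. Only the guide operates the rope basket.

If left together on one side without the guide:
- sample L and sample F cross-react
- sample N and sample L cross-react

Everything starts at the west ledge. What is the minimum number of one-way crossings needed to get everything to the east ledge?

15

Counting alone: the guide can take at most 1 across per trip to the east ledge, so moving all 7 needs at least 7 loaded trips out, with a return between consecutive ones — at least 13 crossings.
The safety rule pushes this higher. Following every safe sequence of crossings, the most of the 7 that can be at the east ledge as the rope basket arrives there on crossing 13 is 6 — never all 7.
So no plan with fewer than 15 crossings exists, and this one achieves 15:
1. Guide goes to the east ledge with sample L.  [the west ledge: sample A, sample D, sample F, sample H, sample N, sample P | the east ledge: sample L]
2. Guide goes back to the west ledge alone.  [the west ledge: sample A, sample D, sample F, sample H, sample N, sample P | the east ledge: sample L]
3. Guide goes to the east ledge with sample N.  [the west ledge: sample A, sample D, sample F, sample H, sample P | the east ledge: sample L, sample N]
4. Guide goes back to the west ledge with sample L.  [the west ledge: sample A, sample D, sample F, sample H, sample L, sample P | the east ledge: sample N]
5. Guide goes to the east ledge with sample F.  [the west ledge: sample A, sample D, sample H, sample L, sample P | the east ledge: sample F, sample N]
6. Guide goes back to the west ledge alone.  [the west ledge: sample A, sample D, sample H, sample L, sample P | the east ledge: sample F, sample N]
7. Guide goes to the east ledge with sample A.  [the west ledge: sample D, sample H, sample L, sample P | the east ledge: sample A, sample F, sample N]
8. Guide goes back to the west ledge alone.  [the west ledge: sample D, sample H, sample L, sample P | the east ledge: sample A, sample F, sample N]
9. Guide goes to the east ledge with sample D.  [the west ledge: sample H, sample L, sample P | the east ledge: sample A, sample D, sample F, sample N]
10. Guide goes back to the west ledge alone.  [the west ledge: sample H, sample L, sample P | the east ledge: sample A, sample D, sample F, sample N]
11. Guide goes to the east ledge with sample H.  [the west ledge: sample L, sample P | the east ledge: sample A, sample D, sample F, sample H, sample N]
12. Guide goes back to the west ledge alone.  [the west ledge: sample L, sample P | the east ledge: sample A, sample D, sample F, sample H, sample N]
13. Guide goes to the east ledge with sample P.  [the west ledge: sample L | the east ledge: sample A, sample D, sample F, sample H, sample N, sample P]
14. Guide goes back to the west ledge alone.  [the west ledge: sample L | the east ledge: sample A, sample D, sample F, sample H, sample N, sample P]
15. Guide goes to the east ledge with sample L.  [the west ledge: — | the east ledge: sample A, sample D, sample F, sample H, sample L, sample N, sample P]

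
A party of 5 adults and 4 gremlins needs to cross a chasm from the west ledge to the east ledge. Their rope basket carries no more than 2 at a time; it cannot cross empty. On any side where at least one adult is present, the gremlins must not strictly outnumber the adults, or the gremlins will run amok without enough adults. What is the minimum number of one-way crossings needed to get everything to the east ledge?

15

Counting alone: each trip to the east ledge takes at most 2 across and each return brings at least 1 back, so after t trips out (and t−1 returns) at most 2t − (t−1) of the 9 are across; that first reaches 9 at t = 8, so at least 15 crossings are needed.
The plan below uses exactly 15 crossings, so it is optimal:
1. 2 gremlins → the east ledge.  (the west ledge: 5A 2G; the east ledge: 0A 2G)
2. 1 gremlin ← the west ledge.  (the west ledge: 5A 3G; the east ledge: 0A 1G)
3. 2 gremlins → the east ledge.  (the west ledge: 5A 1G; the east ledge: 0A 3G)
4. 1 gremlin ← the west ledge.  (the west ledge: 5A 2G; the east ledge: 0A 2G)
5. 2 adults → the east ledge.  (the west ledge: 3A 2G; the east ledge: 2A 2G)
6. 1 gremlin ← the west ledge.  (the west ledge: 3A 3G; the east ledge: 2A 1G)
7. 1 adult and 1 gremlin → the east ledge.  (the west ledge: 2A 2G; the east ledge: 3A 2G)
8. 1 adult ← the west ledge.  (the west ledge: 3A 2G; the east ledge: 2A 2G)
9. 1 adult and 1 gremlin → the east ledge.  (the west ledge: 2A 1G; the east ledge: 3A 3G)
10. 1 gremlin ← the west ledge.  (the west ledge: 2A 2G; the east ledge: 3A 2G)
11. 1 adult and 1 gremlin → the east ledge.  (the west ledge: 1A 1G; the east ledge: 4A 3G)
12. 1 adult ← the west ledge.  (the west ledge: 2A 1G; the east ledge: 3A 3G)
13. 1 adult and 1 gremlin → the east ledge.  (the west ledge: 1A 0G; the east ledge: 4A 4G)
14. 1 gremlin ← the west ledge.  (the west ledge: 1A 1G; the east ledge: 4A 3G)
15. 1 adult and 1 gremlin → the east ledge.  (the west ledge: 0A 0G; the east ledge: 5A 4G)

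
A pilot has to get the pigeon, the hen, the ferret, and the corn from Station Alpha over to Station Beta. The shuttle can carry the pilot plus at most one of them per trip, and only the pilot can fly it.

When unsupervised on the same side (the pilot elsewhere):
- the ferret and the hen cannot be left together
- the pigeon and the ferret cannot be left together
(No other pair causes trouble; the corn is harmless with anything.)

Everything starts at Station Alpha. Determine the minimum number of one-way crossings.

9

Counting alone: the pilot can take at most 1 across per trip to Station Beta, so moving all 4 needs at least 4 loaded trips out, with a return between consecutive ones — at least 7 crossings.
The safety rule pushes this higher. Following every safe sequence of crossings, the most of the 4 that can be at Station Beta as the shuttle arrives there on crossing 7 is 3 — never all 4.
So no plan with fewer than 9 crossings exists, and this one achieves 9:
1. Pilot goes to Station Beta with the ferret.
2. Pilot goes back to Station Alpha alone.
3. Pilot goes to Station Beta with the pigeon.
4. Pilot goes back to Station Alpha with the ferret.
5. Pilot goes to Station Beta with the hen.
6. Pilot goes back to Station Alpha alone.
7. Pilot goes to Station Beta with the corn.
8. Pilot goes back to Station Alpha alone.
9. Pilot goes to Station Beta with the ferret.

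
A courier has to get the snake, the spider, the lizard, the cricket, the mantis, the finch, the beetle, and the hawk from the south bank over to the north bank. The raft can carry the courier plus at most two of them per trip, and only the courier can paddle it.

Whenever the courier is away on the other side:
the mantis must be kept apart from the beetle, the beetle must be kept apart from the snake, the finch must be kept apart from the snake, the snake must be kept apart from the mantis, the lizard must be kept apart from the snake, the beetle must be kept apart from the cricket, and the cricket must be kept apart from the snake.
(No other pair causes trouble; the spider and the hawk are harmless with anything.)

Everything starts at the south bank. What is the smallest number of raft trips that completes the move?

Counting alone: the courier can take at most 2 across per trip to the north bank, so moving all 8 needs at least 4 loaded trips out, with a return between consecutive ones — at least 7 crossings.
The safety rule pushes this higher. Following every safe sequence of crossings, the most of the 8 that can be at the north bank as the raft arrives there on crossings 7, 9, 11 is 5, 6, 7 respectively — never all 8.
So no plan with fewer than 13 crossings exists, and this one achieves 13:
1. Courier goes to the north bank with the beetle and the snake.
2. Courier goes back to the south bank with the snake.
3. Courier goes to the north bank with the snake and the spider.
4. Courier goes back to the south bank with the snake.
5. Courier goes to the north bank with the lizard and the snake.
6. Courier goes back to the south bank with the snake.
7. Courier goes to the north bank with the finch and the snake.
8. Courier goes back to the south bank with the snake.
9. Courier goes to the north bank with the hawk and the snake.
10. Courier goes back to the south bank with the snake.
11. Courier goes to the north bank with the cricket and the mantis.
12. Courier goes back to the south bank with the beetle.
13. Courier goes to the north bank with the beetle and the snake.

13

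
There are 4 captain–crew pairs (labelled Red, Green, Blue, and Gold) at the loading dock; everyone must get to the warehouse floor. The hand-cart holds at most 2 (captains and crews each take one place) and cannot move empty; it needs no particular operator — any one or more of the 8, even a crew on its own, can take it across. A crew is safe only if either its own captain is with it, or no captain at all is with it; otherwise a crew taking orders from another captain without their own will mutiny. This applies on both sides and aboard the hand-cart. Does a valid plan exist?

No

Following every safe sequence of crossings from the start, the most of the 8 that can be at the warehouse floor as the hand-cart arrives there on crossings 1, 3, 5 is 2, 3, 4 respectively; the best ever achieved is 4 of 8.
From crossing 7 on, no configuration arises that was not already reachable earlier: only 44 distinct safe configurations (who is on which side, and where the hand-cart is) can ever be reached, none of them has everyone across, and every continuation just revisits them. So no valid plan exists.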